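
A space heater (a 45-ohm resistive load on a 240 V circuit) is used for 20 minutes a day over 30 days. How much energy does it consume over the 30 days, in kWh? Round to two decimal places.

12.80 kWh

Power = V²/R = 240²/45 = 1280 W = 1.28 kW
Runtime = 20 min × 30 = 600 min = 10 h
Energy = 1.28 kW × 10 h = 12.8 kWh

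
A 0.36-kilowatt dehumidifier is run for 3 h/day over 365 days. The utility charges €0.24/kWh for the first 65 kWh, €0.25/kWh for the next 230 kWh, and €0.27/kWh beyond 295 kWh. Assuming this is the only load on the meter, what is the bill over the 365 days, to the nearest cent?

€99.88

Runtime = 3 h/day × 365 days = 1095 h
Energy = 0.36 kW × 1095 h = 394.2 kWh
Tier 1 (0–65 kWh): 65 × €0.24 = €15.6
Tier 2 (65–295 kWh): 230 × €0.25 = €57.5
Above 295 kWh: 99.2 × €0.27 = €26.784
Bill = €99.88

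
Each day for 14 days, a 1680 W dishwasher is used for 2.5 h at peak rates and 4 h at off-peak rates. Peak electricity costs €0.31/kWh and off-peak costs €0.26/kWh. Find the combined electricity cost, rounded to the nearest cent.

€42.69

Peak energy = 1.68 kW × 2.5 h × 14 = 58.8 kWh
Off-peak energy = 1.68 kW × 4 h × 14 = 94.08 kWh
Cost = 58.8 × €0.31 + 94.08 × €0.26 = €18.228 + €24.4608 = €42.69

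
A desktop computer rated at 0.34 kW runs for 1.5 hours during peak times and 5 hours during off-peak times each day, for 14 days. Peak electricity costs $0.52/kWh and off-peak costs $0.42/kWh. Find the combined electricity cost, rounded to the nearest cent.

Peak energy = 0.34 kW × 1.5 h × 14 = 7.14 kWh
Off-peak energy = 0.34 kW × 5 h × 14 = 23.8 kWh
Cost = 7.14 × $0.52 + 23.8 × $0.42 = $3.7128 + $9.996 = $13.71

$13.71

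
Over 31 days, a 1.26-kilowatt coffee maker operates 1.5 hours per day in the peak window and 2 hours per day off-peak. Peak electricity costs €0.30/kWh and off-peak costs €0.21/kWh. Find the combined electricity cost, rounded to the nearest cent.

€33.98

Peak energy = 1.26 kW × 1.5 h × 31 = 58.59 kWh
Off-peak energy = 1.26 kW × 2 h × 31 = 78.12 kWh
Cost = 58.59 × €0.30 + 78.12 × €0.21 = €17.577 + €16.4052 = €33.98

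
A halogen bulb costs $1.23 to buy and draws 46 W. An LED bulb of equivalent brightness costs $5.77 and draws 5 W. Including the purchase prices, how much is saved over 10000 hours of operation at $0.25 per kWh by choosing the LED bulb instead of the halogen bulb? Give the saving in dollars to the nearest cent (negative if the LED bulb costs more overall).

halogen bulb: $1.23 + (46/1000) kW × 10000 h × $0.25 = $1.23 + $115 = $116.23
LED bulb: $5.77 + (5/1000) kW × 10000 h × $0.25 = $5.77 + $12.5 = $18.27
Saving = $116.23 − $18.27 = $97.96

$97.96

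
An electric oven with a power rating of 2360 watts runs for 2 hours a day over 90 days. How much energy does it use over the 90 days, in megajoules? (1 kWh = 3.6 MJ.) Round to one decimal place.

1529.3 MJ

Runtime = 2 h/day × 90 days = 180 h
Energy = 2.36 kW × 180 h = 424.8 kWh
= 424.8 × 3.6 MJ = 1529.3 MJ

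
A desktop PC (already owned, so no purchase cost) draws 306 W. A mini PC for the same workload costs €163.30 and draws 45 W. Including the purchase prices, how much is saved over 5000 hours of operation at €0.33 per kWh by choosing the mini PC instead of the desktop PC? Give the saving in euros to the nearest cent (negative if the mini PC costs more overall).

€267.35

desktop PC: €0.00 + (306/1000) kW × 5000 h × €0.33 = €0.00 + €504.9 = €504.9
mini PC: €163.30 + (45/1000) kW × 5000 h × €0.33 = €163.30 + €74.25 = €237.55
Saving = €504.9 − €237.55 = €267.35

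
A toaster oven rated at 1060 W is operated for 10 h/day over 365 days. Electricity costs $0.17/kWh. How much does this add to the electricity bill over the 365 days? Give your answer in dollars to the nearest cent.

Runtime = 10 h/day × 365 days = 3650 h
Energy = 1.06 kW × 3650 h = 3869 kWh
Cost = 3869 kWh × $0.17/kWh = $657.73

$657.73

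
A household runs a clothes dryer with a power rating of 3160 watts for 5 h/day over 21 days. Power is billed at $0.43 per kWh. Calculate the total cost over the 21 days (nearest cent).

Runtime = 5 h/day × 21 days = 105 h
Energy = 3.16 kW × 105 h = 331.8 kWh
Cost = 331.8 kWh × $0.43/kWh = $142.67

$142.67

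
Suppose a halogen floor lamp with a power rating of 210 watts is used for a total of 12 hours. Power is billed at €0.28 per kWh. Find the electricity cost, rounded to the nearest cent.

€0.71

Energy = 0.21 kW × 12 h = 2.52 kWh
Cost = 2.52 kWh × €0.28/kWh = €0.71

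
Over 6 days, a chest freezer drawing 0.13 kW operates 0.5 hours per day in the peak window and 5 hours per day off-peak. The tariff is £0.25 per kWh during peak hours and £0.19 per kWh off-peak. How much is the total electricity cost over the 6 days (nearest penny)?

£0.84

Peak energy = 0.13 kW × 0.5 h × 6 = 0.39 kWh
Off-peak energy = 0.13 kW × 5 h × 6 = 3.9 kWh
Cost = 0.39 × £0.25 + 3.9 × £0.19 = £0.0975 + £0.741 = £0.84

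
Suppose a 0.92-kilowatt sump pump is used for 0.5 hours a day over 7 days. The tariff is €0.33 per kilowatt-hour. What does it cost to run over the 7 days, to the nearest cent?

€1.06

Runtime = 0.5 h/day × 7 days = 3.5 h
Energy = 0.92 kW × 3.5 h = 3.22 kWh
Cost = 3.22 kWh × €0.33/kWh = €1.06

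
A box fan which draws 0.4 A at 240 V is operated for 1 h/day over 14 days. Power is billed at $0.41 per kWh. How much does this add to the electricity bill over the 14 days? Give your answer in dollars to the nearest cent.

$0.55

Power = 0.4 A × 240 V = 96 W = 0.096 kW
Runtime = 1 h/day × 14 days = 14 h
Energy = 0.096 kW × 14 h = 1.344 kWh
Cost = 1.344 kWh × $0.41/kWh = $0.55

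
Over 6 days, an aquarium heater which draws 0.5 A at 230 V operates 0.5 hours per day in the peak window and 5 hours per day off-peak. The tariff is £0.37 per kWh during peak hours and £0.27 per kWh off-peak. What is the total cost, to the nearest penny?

Power = 0.5 A × 230 V = 115 W = 0.115 kW
Peak energy = 0.115 kW × 0.5 h × 6 = 0.345 kWh
Off-peak energy = 0.115 kW × 5 h × 6 = 3.45 kWh
Cost = 0.345 × £0.37 + 3.45 × £0.27 = £0.12765 + £0.9315 = £1.06

£1.06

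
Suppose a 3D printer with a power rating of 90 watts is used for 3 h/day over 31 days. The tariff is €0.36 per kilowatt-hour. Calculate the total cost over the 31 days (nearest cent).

€3.01

Runtime = 3 h/day × 31 days = 93 h
Energy = 0.09 kW × 93 h = 8.37 kWh
Cost = 8.37 kWh × €0.36/kWh = €3.01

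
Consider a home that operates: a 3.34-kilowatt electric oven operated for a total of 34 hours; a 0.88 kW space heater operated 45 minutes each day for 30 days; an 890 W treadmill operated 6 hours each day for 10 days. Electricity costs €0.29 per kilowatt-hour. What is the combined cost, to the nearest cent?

electric oven: 3.34 kW × 34 h = 113.56 kWh
space heater: Runtime = 45 min × 30 = 1350 min = 22.5 h
space heater: 0.88 kW × 22.5 h = 19.8 kWh
treadmill: Runtime = 6 h/day × 10 days = 60 h
treadmill: 0.89 kW × 60 h = 53.4 kWh
Total energy = 186.76 kWh
Cost = 186.76 × €0.29 = €54.16

€54.16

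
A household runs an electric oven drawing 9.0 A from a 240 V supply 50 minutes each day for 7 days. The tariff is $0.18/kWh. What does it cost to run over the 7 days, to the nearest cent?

Power = 9.0 A × 240 V = 2160 W = 2.16 kW
Runtime = 50 min × 7 = 350 min = 5.833333… h
Energy = 2.16 kW × 5.833333… h = 12.6 kWh
Cost = 12.6 kWh × $0.18/kWh = $2.27

$2.27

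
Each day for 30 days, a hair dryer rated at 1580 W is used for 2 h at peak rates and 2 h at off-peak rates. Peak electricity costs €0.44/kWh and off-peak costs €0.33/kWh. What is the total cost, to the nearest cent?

Peak energy = 1.58 kW × 2 h × 30 = 94.8 kWh
Off-peak energy = 1.58 kW × 2 h × 30 = 94.8 kWh
Cost = 94.8 × €0.44 + 94.8 × €0.33 = €41.712 + €31.284 = €73.00

€73.00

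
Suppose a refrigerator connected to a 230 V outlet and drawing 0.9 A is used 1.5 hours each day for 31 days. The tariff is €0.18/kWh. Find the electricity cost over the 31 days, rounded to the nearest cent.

€1.73

Power = 0.9 A × 230 V = 207 W = 0.207 kW
Runtime = 1.5 h/day × 31 days = 46.5 h
Energy = 0.207 kW × 46.5 h = 9.6255 kWh
Cost = 9.6255 kWh × €0.18/kWh = €1.73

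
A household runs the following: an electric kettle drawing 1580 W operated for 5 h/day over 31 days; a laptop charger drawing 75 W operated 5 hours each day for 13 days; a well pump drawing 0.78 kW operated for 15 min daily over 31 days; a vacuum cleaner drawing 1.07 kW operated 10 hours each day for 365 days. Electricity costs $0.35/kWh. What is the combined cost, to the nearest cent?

$1456.46

electric kettle: Runtime = 5 h/day × 31 days = 155 h
electric kettle: 1.58 kW × 155 h = 244.9 kWh
laptop charger: Runtime = 5 h/day × 13 days = 65 h
laptop charger: 0.075 kW × 65 h = 4.875 kWh
well pump: Runtime = 15 min × 31 = 465 min = 7.75 h
well pump: 0.78 kW × 7.75 h = 6.045 kWh
vacuum cleaner: Runtime = 10 h/day × 365 days = 3650 h
vacuum cleaner: 1.07 kW × 3650 h = 3905.5 kWh
Total energy = 4161.32 kWh
Cost = 4161.32 × $0.35 = $1456.46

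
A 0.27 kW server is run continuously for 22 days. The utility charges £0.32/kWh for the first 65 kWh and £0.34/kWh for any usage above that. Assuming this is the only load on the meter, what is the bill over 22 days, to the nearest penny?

Runtime = 24 h × 22 = 528 h
Energy = 0.27 kW × 528 h = 142.56 kWh
Tier 1 (0–65 kWh): 65 × £0.32 = £20.8
Above 65 kWh: 77.56 × £0.34 = £26.3704
Bill = £47.17

£47.17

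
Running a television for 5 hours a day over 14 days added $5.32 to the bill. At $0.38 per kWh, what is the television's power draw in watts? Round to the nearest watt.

Energy = $5.32 ÷ $0.38/kWh = 14 kWh
Runtime = 5 h/day × 14 days = 70 h
Power = 14 kWh ÷ 70 h = 0.2 kW = 200 W

200 W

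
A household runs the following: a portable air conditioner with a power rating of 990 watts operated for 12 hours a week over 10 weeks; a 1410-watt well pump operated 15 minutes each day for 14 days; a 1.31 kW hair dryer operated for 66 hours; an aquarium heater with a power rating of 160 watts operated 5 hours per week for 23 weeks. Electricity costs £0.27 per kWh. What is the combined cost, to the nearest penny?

£61.72

portable air conditioner: Runtime = 12 h/week × 10 weeks = 120 h
portable air conditioner: 0.99 kW × 120 h = 118.8 kWh
well pump: Runtime = 15 min × 14 = 210 min = 3.5 h
well pump: 1.41 kW × 3.5 h = 4.935 kWh
hair dryer: 1.31 kW × 66 h = 86.46 kWh
aquarium heater: Runtime = 5 h/week × 23 weeks = 115 h
aquarium heater: 0.16 kW × 115 h = 18.4 kWh
Total energy = 228.595 kWh
Cost = 228.595 × £0.27 = £61.72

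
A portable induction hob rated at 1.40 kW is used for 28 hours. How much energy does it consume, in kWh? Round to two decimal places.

39.20 kWh

Energy = 1.4 kW × 28 h = 39.2 kWh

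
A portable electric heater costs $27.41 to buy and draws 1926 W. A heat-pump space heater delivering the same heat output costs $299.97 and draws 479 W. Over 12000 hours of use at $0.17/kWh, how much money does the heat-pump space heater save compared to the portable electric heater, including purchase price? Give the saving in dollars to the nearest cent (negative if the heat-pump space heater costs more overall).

$2679.32

portable electric heater: $27.41 + (1926/1000) kW × 12000 h × $0.17 = $27.41 + $3929.04 = $3956.45
heat-pump space heater: $299.97 + (479/1000) kW × 12000 h × $0.17 = $299.97 + $977.16 = $1277.13
Saving = $3956.45 − $1277.13 = $2679.32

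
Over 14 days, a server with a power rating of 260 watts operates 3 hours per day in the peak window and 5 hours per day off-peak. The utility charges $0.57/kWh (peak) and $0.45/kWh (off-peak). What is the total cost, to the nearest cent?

$14.41

Peak energy = 0.26 kW × 3 h × 14 = 10.92 kWh
Off-peak energy = 0.26 kW × 5 h × 14 = 18.2 kWh
Cost = 10.92 × $0.57 + 18.2 × $0.45 = $6.2244 + $8.19 = $14.41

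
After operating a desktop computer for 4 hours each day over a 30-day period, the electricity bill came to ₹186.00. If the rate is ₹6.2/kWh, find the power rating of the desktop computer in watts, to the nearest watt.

250 W

Energy = ₹186.00 ÷ ₹6.2/kWh = 30 kWh
Runtime = 4 h/day × 30 days = 120 h
Power = 30 kWh ÷ 120 h = 0.25 kW = 250 W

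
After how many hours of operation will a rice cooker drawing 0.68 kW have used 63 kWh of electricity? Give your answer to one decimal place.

92.6 h

Hours = 63 kWh ÷ 0.68 kW = 92.6 h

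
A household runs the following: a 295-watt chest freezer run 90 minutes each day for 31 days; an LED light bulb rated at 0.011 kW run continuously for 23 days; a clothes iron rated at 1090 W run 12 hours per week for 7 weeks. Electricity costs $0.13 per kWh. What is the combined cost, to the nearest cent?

chest freezer: Runtime = 90 min × 31 = 2790 min = 46.5 h
chest freezer: 0.295 kW × 46.5 h = 13.7175 kWh
LED light bulb: Runtime = 24 h × 23 = 552 h
LED light bulb: 0.011 kW × 552 h = 6.072 kWh
clothes iron: Runtime = 12 h/week × 7 weeks = 84 h
clothes iron: 1.09 kW × 84 h = 91.56 kWh
Total energy = 111.3495 kWh
Cost = 111.3495 × $0.13 = $14.48

$14.48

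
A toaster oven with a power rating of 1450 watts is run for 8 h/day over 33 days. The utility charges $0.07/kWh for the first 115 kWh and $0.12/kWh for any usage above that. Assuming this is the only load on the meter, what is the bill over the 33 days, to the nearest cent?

$40.19

Runtime = 8 h/day × 33 days = 264 h
Energy = 1.45 kW × 264 h = 382.8 kWh
Tier 1 (0–115 kWh): 115 × $0.07 = $8.05
Above 115 kWh: 267.8 × $0.12 = $32.136
Bill = $40.19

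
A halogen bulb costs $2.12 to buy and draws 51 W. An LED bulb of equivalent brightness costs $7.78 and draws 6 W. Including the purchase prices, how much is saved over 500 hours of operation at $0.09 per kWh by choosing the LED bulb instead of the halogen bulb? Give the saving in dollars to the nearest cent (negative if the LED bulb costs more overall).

halogen bulb: $2.12 + (51/1000) kW × 500 h × $0.09 = $2.12 + $2.295 = $4.415
LED bulb: $7.78 + (6/1000) kW × 500 h × $0.09 = $7.78 + $0.27 = $8.05
Saving = $4.415 − $8.05 = −$3.635 → -$3.64

-$3.64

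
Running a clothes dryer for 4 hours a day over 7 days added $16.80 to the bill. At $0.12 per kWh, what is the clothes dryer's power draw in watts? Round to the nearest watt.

Energy = $16.80 ÷ $0.12/kWh = 140 kWh
Runtime = 4 h/day × 7 days = 28 h
Power = 140 kWh ÷ 28 h = 5 kW = 5000 W

5000 W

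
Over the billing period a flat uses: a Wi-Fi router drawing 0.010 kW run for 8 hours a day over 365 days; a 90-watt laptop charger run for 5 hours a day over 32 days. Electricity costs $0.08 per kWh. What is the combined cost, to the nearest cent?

$3.49

Wi-Fi router: Runtime = 8 h/day × 365 days = 2920 h
Wi-Fi router: 0.01 kW × 2920 h = 29.2 kWh
laptop charger: Runtime = 5 h/day × 32 days = 160 h
laptop charger: 0.09 kW × 160 h = 14.4 kWh
Total energy = 43.6 kWh
Cost = 43.6 × $0.08 = $3.49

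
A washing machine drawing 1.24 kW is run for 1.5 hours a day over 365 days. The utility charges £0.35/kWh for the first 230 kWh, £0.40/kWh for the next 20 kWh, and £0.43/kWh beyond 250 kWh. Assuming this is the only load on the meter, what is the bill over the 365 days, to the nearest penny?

Runtime = 1.5 h/day × 365 days = 547.5 h
Energy = 1.24 kW × 547.5 h = 678.9 kWh
Tier 1 (0–230 kWh): 230 × £0.35 = £80.5
Tier 2 (230–250 kWh): 20 × £0.40 = £8
Above 250 kWh: 428.9 × £0.43 = £184.427
Bill = £272.93

£272.93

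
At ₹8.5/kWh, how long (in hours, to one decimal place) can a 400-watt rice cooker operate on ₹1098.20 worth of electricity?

Energy available = ₹1098.20 ÷ ₹8.5/kWh = 129.2 kWh
Hours = 129.2 kWh ÷ 0.4 kW = 323.0 h

323.0 h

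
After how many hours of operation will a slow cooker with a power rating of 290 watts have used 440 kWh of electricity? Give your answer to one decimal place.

Hours = 440 kWh ÷ 0.29 kW = 1517.2 h

1517.2 h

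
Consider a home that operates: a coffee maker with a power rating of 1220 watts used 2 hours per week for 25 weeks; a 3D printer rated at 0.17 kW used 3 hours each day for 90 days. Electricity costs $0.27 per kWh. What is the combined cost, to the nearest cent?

$28.86

coffee maker: Runtime = 2 h/week × 25 weeks = 50 h
coffee maker: 1.22 kW × 50 h = 61 kWh
3D printer: Runtime = 3 h/day × 90 days = 270 h
3D printer: 0.17 kW × 270 h = 45.9 kWh
Total energy = 106.9 kWh
Cost = 106.9 × $0.27 = $28.86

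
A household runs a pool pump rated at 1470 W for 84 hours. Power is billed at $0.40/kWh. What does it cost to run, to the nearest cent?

$49.39

Energy = 1.47 kW × 84 h = 123.48 kWh
Cost = 123.48 kWh × $0.40/kWh = $49.39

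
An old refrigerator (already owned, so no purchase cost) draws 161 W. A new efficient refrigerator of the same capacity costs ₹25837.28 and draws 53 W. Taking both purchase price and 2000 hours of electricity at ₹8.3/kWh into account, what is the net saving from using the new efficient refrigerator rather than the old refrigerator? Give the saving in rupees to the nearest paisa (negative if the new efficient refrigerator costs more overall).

old refrigerator: ₹0.00 + (161/1000) kW × 2000 h × ₹8.3 = ₹0.00 + ₹2672.6 = ₹2672.6
new efficient refrigerator: ₹25837.28 + (53/1000) kW × 2000 h × ₹8.3 = ₹25837.28 + ₹879.8 = ₹26717.08
Saving = ₹2672.6 − ₹26717.08 = −₹24044.48

-₹24044.48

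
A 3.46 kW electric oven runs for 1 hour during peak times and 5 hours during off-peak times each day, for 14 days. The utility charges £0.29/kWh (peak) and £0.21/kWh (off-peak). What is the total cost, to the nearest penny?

Peak energy = 3.46 kW × 1 h × 14 = 48.44 kWh
Off-peak energy = 3.46 kW × 5 h × 14 = 242.2 kWh
Cost = 48.44 × £0.29 + 242.2 × £0.21 = £14.0476 + £50.862 = £64.91

£64.91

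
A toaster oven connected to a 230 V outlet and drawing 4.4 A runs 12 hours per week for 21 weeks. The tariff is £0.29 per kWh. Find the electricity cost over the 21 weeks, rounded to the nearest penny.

Power = 4.4 A × 230 V = 1012 W = 1.012 kW
Runtime = 12 h/week × 21 weeks = 252 h
Energy = 1.012 kW × 252 h = 255.024 kWh
Cost = 255.024 kWh × £0.29/kWh = £73.96

£73.96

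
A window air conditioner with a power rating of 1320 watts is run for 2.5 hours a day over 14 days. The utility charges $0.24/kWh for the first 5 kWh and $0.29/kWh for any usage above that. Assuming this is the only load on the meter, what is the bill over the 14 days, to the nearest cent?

$13.15

Runtime = 2.5 h/day × 14 days = 35 h
Energy = 1.32 kW × 35 h = 46.2 kWh
Tier 1 (0–5 kWh): 5 × $0.24 = $1.2
Above 5 kWh: 41.2 × $0.29 = $11.948
Bill = $13.15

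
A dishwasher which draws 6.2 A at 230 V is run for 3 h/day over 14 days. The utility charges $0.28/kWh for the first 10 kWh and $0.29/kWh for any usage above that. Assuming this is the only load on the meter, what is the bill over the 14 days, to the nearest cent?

$17.27

Power = 6.2 A × 230 V = 1426 W = 1.426 kW
Runtime = 3 h/day × 14 days = 42 h
Energy = 1.426 kW × 42 h = 59.892 kWh
Tier 1 (0–10 kWh): 10 × $0.28 = $2.8
Above 10 kWh: 49.892 × $0.29 = $14.46868
Bill = $17.27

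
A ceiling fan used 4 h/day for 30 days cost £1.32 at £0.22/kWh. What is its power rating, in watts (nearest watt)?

Energy = £1.32 ÷ £0.22/kWh = 6 kWh
Runtime = 4 h/day × 30 days = 120 h
Power = 6 kWh ÷ 120 h = 0.05 kW = 50 W

50 W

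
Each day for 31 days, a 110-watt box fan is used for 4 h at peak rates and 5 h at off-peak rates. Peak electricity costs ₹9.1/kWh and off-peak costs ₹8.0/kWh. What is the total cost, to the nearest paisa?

Peak energy = 0.11 kW × 4 h × 31 = 13.64 kWh
Off-peak energy = 0.11 kW × 5 h × 31 = 17.05 kWh
Cost = 13.64 × ₹9.1 + 17.05 × ₹8.0 = ₹124.124 + ₹136.4 = ₹260.52

₹260.52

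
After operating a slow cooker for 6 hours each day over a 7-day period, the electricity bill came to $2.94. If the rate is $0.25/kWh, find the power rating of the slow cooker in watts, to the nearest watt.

Energy = $2.94 ÷ $0.25/kWh = 11.76 kWh
Runtime = 6 h/day × 7 days = 42 h
Power = 11.76 kWh ÷ 42 h = 0.28 kW = 280 W

280 W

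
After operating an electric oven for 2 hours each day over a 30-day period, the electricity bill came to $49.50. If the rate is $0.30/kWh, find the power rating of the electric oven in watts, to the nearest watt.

2750 W

Energy = $49.50 ÷ $0.30/kWh = 165 kWh
Runtime = 2 h/day × 30 days = 60 h
Power = 165 kWh ÷ 60 h = 2.75 kW = 2750 W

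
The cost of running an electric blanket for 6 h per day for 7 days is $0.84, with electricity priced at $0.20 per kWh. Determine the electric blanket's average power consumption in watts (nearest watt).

100 W

Energy = $0.84 ÷ $0.20/kWh = 4.2 kWh
Runtime = 6 h/day × 7 days = 42 h
Power = 4.2 kWh ÷ 42 h = 0.1 kW = 100 W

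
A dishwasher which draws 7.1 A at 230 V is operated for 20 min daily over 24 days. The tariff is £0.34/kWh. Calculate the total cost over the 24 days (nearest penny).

Power = 7.1 A × 230 V = 1633 W = 1.633 kW
Runtime = 20 min × 24 = 480 min = 8 h
Energy = 1.633 kW × 8 h = 13.064 kWh
Cost = 13.064 kWh × £0.34/kWh = £4.44

£4.44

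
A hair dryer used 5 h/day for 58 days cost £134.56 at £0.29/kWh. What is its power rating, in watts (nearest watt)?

Energy = £134.56 ÷ £0.29/kWh = 464 kWh
Runtime = 5 h/day × 58 days = 290 h
Power = 464 kWh ÷ 290 h = 1.6 kW = 1600 W

1600 W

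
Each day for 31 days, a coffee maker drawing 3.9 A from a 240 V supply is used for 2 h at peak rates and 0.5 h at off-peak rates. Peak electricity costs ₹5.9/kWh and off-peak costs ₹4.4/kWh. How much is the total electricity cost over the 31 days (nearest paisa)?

₹406.22

Power = 3.9 A × 240 V = 936 W = 0.936 kW
Peak energy = 0.936 kW × 2 h × 31 = 58.032 kWh
Off-peak energy = 0.936 kW × 0.5 h × 31 = 14.508 kWh
Cost = 58.032 × ₹5.9 + 14.508 × ₹4.4 = ₹342.3888 + ₹63.8352 = ₹406.22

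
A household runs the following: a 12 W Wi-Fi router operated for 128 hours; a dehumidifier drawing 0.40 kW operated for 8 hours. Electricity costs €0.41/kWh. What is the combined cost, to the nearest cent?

Wi-Fi router: 0.012 kW × 128 h = 1.536 kWh
dehumidifier: 0.4 kW × 8 h = 3.2 kWh
Total energy = 4.736 kWh
Cost = 4.736 × €0.41 = €1.94

€1.94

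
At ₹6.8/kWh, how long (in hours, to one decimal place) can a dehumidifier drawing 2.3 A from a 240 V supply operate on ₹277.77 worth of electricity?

Power = 2.3 A × 240 V = 552 W = 0.552 kW
Energy available = ₹277.77 ÷ ₹6.8/kWh = 40.8485 kWh
Hours = 40.8485 kWh ÷ 0.552 kW = 74.0 h

74.0 h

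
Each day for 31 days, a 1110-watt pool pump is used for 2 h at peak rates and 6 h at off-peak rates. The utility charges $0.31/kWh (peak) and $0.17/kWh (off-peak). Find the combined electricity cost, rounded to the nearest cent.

Peak energy = 1.11 kW × 2 h × 31 = 68.82 kWh
Off-peak energy = 1.11 kW × 6 h × 31 = 206.46 kWh
Cost = 68.82 × $0.31 + 206.46 × $0.17 = $21.3342 + $35.0982 = $56.43

$56.43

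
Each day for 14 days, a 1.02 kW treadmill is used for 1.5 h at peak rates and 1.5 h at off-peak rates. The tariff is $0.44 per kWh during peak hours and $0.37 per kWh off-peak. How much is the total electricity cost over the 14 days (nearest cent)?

Peak energy = 1.02 kW × 1.5 h × 14 = 21.42 kWh
Off-peak energy = 1.02 kW × 1.5 h × 14 = 21.42 kWh
Cost = 21.42 × $0.44 + 21.42 × $0.37 = $9.4248 + $7.9254 = $17.35

$17.35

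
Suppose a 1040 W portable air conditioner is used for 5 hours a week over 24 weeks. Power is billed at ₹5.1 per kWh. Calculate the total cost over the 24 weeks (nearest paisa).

Runtime = 5 h/week × 24 weeks = 120 h
Energy = 1.04 kW × 120 h = 124.8 kWh
Cost = 124.8 kWh × ₹5.1/kWh = ₹636.48

₹636.48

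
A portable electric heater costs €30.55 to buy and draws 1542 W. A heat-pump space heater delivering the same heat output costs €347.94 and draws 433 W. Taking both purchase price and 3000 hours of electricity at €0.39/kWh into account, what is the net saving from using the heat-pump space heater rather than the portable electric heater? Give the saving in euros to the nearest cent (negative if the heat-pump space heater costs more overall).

€980.14

portable electric heater: €30.55 + (1542/1000) kW × 3000 h × €0.39 = €30.55 + €1804.14 = €1834.69
heat-pump space heater: €347.94 + (433/1000) kW × 3000 h × €0.39 = €347.94 + €506.61 = €854.55
Saving = €1834.69 − €854.55 = €980.14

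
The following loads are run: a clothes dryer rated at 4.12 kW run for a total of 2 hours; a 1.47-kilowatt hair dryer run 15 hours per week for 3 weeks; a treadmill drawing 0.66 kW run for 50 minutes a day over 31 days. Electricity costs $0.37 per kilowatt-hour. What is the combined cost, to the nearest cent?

clothes dryer: 4.12 kW × 2 h = 8.24 kWh
hair dryer: Runtime = 15 h/week × 3 weeks = 45 h
hair dryer: 1.47 kW × 45 h = 66.15 kWh
treadmill: Runtime = 50 min × 31 = 1550 min = 25.833333… h
treadmill: 0.66 kW × 25.833333… h = 17.05 kWh
Total energy = 91.44 kWh
Cost = 91.44 × $0.37 = $33.83

$33.83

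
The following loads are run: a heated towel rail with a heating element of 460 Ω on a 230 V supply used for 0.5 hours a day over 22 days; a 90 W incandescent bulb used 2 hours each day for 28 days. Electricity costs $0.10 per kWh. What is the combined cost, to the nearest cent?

$0.63

heated towel rail: Power = V²/R = 230²/460 = 115 W = 0.115 kW
heated towel rail: Runtime = 0.5 h/day × 22 days = 11 h
heated towel rail: 0.115 kW × 11 h = 1.265 kWh
incandescent bulb: Runtime = 2 h/day × 28 days = 56 h
incandescent bulb: 0.09 kW × 56 h = 5.04 kWh
Total energy = 6.305 kWh
Cost = 6.305 × $0.10 = $0.63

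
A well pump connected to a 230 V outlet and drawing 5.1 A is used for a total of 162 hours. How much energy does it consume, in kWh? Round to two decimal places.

Power = 5.1 A × 230 V = 1173 W = 1.173 kW
Energy = 1.173 kW × 162 h = 190.026 kWh ≈ 190.03 kWh

190.03 kWh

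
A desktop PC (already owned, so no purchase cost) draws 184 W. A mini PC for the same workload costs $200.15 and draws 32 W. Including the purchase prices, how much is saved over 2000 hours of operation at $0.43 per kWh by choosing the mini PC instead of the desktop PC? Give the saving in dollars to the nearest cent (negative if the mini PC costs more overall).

-$69.43

desktop PC: $0.00 + (184/1000) kW × 2000 h × $0.43 = $0.00 + $158.24 = $158.24
mini PC: $200.15 + (32/1000) kW × 2000 h × $0.43 = $200.15 + $27.52 = $227.67
Saving = $158.24 − $227.67 = −$69.43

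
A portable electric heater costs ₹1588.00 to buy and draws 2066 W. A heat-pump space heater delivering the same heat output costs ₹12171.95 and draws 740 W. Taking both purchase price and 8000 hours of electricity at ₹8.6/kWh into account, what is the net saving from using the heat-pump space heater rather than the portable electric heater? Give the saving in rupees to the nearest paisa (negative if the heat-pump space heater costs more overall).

portable electric heater: ₹1588.00 + (2066/1000) kW × 8000 h × ₹8.6 = ₹1588.00 + ₹142140.8 = ₹143728.8
heat-pump space heater: ₹12171.95 + (740/1000) kW × 8000 h × ₹8.6 = ₹12171.95 + ₹50912 = ₹63083.95
Saving = ₹143728.8 − ₹63083.95 = ₹80644.85

₹80644.85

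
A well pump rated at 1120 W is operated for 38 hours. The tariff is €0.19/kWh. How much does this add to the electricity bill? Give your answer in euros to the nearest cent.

Energy = 1.12 kW × 38 h = 42.56 kWh
Cost = 42.56 kWh × €0.19/kWh = €8.09

€8.09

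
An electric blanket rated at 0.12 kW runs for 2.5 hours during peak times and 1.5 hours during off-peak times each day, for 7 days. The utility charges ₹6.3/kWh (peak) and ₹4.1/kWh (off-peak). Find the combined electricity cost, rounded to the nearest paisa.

₹18.40

Peak energy = 0.12 kW × 2.5 h × 7 = 2.1 kWh
Off-peak energy = 0.12 kW × 1.5 h × 7 = 1.26 kWh
Cost = 2.1 × ₹6.3 + 1.26 × ₹4.1 = ₹13.23 + ₹5.166 = ₹18.40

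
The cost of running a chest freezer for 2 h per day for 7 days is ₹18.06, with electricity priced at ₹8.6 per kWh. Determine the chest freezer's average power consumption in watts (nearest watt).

150 W

Energy = ₹18.06 ÷ ₹8.6/kWh = 2.1 kWh
Runtime = 2 h/day × 7 days = 14 h
Power = 2.1 kWh ÷ 14 h = 0.15 kW = 150 W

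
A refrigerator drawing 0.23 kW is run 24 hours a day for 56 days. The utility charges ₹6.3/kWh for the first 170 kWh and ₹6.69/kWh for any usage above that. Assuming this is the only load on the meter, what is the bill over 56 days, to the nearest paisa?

₹2001.71

Runtime = 24 h × 56 = 1344 h
Energy = 0.23 kW × 1344 h = 309.12 kWh
Tier 1 (0–170 kWh): 170 × ₹6.3 = ₹1071
Above 170 kWh: 139.12 × ₹6.69 = ₹930.7128
Bill = ₹2001.71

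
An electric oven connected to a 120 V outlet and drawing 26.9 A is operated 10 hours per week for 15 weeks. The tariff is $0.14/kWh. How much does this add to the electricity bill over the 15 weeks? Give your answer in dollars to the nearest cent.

$67.79

Power = 26.9 A × 120 V = 3228 W = 3.228 kW
Runtime = 10 h/week × 15 weeks = 150 h
Energy = 3.228 kW × 150 h = 484.2 kWh
Cost = 484.2 kWh × $0.14/kWh = $67.79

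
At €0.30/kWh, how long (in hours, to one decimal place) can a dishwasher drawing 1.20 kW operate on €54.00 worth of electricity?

Energy available = €54.00 ÷ €0.30/kWh = 180 kWh
Hours = 180 kWh ÷ 1.2 kW = 150.0 h

150.0 h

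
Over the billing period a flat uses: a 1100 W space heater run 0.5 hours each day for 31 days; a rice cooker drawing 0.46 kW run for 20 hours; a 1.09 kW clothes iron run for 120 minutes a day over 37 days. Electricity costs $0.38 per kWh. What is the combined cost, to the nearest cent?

$40.63

space heater: Runtime = 0.5 h/day × 31 days = 15.5 h
space heater: 1.1 kW × 15.5 h = 17.05 kWh
rice cooker: 0.46 kW × 20 h = 9.2 kWh
clothes iron: Runtime = 120 min × 37 = 4440 min = 74 h
clothes iron: 1.09 kW × 74 h = 80.66 kWh
Total energy = 106.91 kWh
Cost = 106.91 × $0.38 = $40.63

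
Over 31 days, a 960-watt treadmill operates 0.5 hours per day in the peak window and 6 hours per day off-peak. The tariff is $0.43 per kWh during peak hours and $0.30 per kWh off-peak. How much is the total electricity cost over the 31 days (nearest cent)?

Peak energy = 0.96 kW × 0.5 h × 31 = 14.88 kWh
Off-peak energy = 0.96 kW × 6 h × 31 = 178.56 kWh
Cost = 14.88 × $0.43 + 178.56 × $0.30 = $6.3984 + $53.568 = $59.97

$59.97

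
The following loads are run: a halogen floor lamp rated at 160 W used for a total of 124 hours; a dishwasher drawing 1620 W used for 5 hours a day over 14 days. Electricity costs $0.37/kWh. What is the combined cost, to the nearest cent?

$49.30

halogen floor lamp: 0.16 kW × 124 h = 19.84 kWh
dishwasher: Runtime = 5 h/day × 14 days = 70 h
dishwasher: 1.62 kW × 70 h = 113.4 kWh
Total energy = 133.24 kWh
Cost = 133.24 × $0.37 = $49.30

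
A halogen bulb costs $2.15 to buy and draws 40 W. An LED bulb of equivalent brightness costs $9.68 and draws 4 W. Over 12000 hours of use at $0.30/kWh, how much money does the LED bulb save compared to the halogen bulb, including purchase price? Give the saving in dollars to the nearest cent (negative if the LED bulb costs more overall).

$122.07

halogen bulb: $2.15 + (40/1000) kW × 12000 h × $0.30 = $2.15 + $144 = $146.15
LED bulb: $9.68 + (4/1000) kW × 12000 h × $0.30 = $9.68 + $14.4 = $24.08
Saving = $146.15 − $24.08 = $122.07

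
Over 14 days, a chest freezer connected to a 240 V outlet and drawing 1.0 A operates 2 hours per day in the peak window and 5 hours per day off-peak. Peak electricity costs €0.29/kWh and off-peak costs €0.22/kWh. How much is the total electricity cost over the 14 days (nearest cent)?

Power = 1.0 A × 240 V = 240 W = 0.24 kW
Peak energy = 0.24 kW × 2 h × 14 = 6.72 kWh
Off-peak energy = 0.24 kW × 5 h × 14 = 16.8 kWh
Cost = 6.72 × €0.29 + 16.8 × €0.22 = €1.9488 + €3.696 = €5.64

€5.64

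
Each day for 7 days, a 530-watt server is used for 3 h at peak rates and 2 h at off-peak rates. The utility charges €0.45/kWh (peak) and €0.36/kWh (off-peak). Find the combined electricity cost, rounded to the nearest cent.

€7.68

Peak energy = 0.53 kW × 3 h × 7 = 11.13 kWh
Off-peak energy = 0.53 kW × 2 h × 7 = 7.42 kWh
Cost = 11.13 × €0.45 + 7.42 × €0.36 = €5.0085 + €2.6712 = €7.68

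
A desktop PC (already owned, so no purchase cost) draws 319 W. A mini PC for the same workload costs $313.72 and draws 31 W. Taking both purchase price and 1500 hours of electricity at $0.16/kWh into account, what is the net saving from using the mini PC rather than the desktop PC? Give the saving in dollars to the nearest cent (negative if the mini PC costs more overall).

desktop PC: $0.00 + (319/1000) kW × 1500 h × $0.16 = $0.00 + $76.56 = $76.56
mini PC: $313.72 + (31/1000) kW × 1500 h × $0.16 = $313.72 + $7.44 = $321.16
Saving = $76.56 − $321.16 = −$244.6

-$244.60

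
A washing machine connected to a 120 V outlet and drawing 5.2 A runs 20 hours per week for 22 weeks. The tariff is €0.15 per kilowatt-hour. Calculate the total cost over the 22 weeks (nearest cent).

€41.18

Power = 5.2 A × 120 V = 624 W = 0.624 kW
Runtime = 20 h/week × 22 weeks = 440 h
Energy = 0.624 kW × 440 h = 274.56 kWh
Cost = 274.56 kWh × €0.15/kWh = €41.18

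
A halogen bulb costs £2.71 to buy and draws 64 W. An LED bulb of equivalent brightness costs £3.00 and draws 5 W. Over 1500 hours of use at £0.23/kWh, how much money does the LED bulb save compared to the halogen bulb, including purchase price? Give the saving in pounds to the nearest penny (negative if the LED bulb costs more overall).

£20.07

halogen bulb: £2.71 + (64/1000) kW × 1500 h × £0.23 = £2.71 + £22.08 = £24.79
LED bulb: £3.00 + (5/1000) kW × 1500 h × £0.23 = £3.00 + £1.725 = £4.725
Saving = £24.79 − £4.725 = £20.065 → £20.07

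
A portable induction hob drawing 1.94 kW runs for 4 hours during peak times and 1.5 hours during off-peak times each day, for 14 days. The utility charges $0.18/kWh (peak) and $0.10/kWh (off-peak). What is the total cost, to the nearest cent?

$23.63

Peak energy = 1.94 kW × 4 h × 14 = 108.64 kWh
Off-peak energy = 1.94 kW × 1.5 h × 14 = 40.74 kWh
Cost = 108.64 × $0.18 + 40.74 × $0.10 = $19.5552 + $4.074 = $23.63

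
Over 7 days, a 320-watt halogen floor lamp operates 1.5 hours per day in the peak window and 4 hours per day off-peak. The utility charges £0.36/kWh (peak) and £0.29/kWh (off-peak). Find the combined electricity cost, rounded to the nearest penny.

£3.81

Peak energy = 0.32 kW × 1.5 h × 7 = 3.36 kWh
Off-peak energy = 0.32 kW × 4 h × 7 = 8.96 kWh
Cost = 3.36 × £0.36 + 8.96 × £0.29 = £1.2096 + £2.5984 = £3.81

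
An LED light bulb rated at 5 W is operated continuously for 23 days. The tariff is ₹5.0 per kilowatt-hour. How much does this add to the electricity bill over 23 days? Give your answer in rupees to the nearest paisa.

₹13.80

Runtime = 24 h × 23 = 552 h
Energy = 0.005 kW × 552 h = 2.76 kWh
Cost = 2.76 kWh × ₹5.0/kWh = ₹13.80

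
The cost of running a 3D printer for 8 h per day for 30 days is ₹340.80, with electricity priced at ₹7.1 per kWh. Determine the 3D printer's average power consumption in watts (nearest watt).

200 W

Energy = ₹340.80 ÷ ₹7.1/kWh = 48 kWh
Runtime = 8 h/day × 30 days = 240 h
Power = 48 kWh ÷ 240 h = 0.2 kW = 200 W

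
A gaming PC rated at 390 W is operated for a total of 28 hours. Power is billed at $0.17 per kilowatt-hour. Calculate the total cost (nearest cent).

$1.86

Energy = 0.39 kW × 28 h = 10.92 kWh
Cost = 10.92 kWh × $0.17/kWh = $1.86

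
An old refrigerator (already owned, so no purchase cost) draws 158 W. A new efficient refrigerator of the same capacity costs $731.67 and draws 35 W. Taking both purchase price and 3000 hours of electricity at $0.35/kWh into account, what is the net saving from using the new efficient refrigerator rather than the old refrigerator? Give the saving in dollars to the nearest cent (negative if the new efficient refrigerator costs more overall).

old refrigerator: $0.00 + (158/1000) kW × 3000 h × $0.35 = $0.00 + $165.9 = $165.9
new efficient refrigerator: $731.67 + (35/1000) kW × 3000 h × $0.35 = $731.67 + $36.75 = $768.42
Saving = $165.9 − $768.42 = −$602.52

-$602.52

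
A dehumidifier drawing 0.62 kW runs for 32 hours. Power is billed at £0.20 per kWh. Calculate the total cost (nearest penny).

Energy = 0.62 kW × 32 h = 19.84 kWh
Cost = 19.84 kWh × £0.20/kWh = £3.97

£3.97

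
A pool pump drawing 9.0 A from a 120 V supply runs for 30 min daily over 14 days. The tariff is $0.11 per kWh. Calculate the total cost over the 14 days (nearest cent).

$0.83

Power = 9.0 A × 120 V = 1080 W = 1.08 kW
Runtime = 30 min × 14 = 420 min = 7 h
Energy = 1.08 kW × 7 h = 7.56 kWh
Cost = 7.56 kWh × $0.11/kWh = $0.83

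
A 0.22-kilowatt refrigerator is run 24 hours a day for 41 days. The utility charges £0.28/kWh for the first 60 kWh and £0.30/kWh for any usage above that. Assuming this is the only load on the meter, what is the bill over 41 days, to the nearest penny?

£63.74

Runtime = 24 h × 41 = 984 h
Energy = 0.22 kW × 984 h = 216.48 kWh
Tier 1 (0–60 kWh): 60 × £0.28 = £16.8
Above 60 kWh: 156.48 × £0.30 = £46.944
Bill = £63.74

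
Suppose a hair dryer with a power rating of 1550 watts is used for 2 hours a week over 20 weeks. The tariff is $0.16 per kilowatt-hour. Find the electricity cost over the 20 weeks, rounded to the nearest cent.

Runtime = 2 h/week × 20 weeks = 40 h
Energy = 1.55 kW × 40 h = 62 kWh
Cost = 62 kWh × $0.16/kWh = $9.92

$9.92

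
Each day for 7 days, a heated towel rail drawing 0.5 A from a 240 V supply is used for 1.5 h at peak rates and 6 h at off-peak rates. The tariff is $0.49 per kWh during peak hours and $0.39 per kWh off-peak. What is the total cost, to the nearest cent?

Power = 0.5 A × 240 V = 120 W = 0.12 kW
Peak energy = 0.12 kW × 1.5 h × 7 = 1.26 kWh
Off-peak energy = 0.12 kW × 6 h × 7 = 5.04 kWh
Cost = 1.26 × $0.49 + 5.04 × $0.39 = $0.6174 + $1.9656 = $2.58

$2.58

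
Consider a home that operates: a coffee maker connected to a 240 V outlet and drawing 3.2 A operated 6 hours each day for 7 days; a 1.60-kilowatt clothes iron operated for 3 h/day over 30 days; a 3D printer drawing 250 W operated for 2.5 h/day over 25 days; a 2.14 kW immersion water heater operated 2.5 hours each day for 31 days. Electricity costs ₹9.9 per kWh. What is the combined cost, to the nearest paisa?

coffee maker: Power = 3.2 A × 240 V = 768 W = 0.768 kW
coffee maker: Runtime = 6 h/day × 7 days = 42 h
coffee maker: 0.768 kW × 42 h = 32.256 kWh
clothes iron: Runtime = 3 h/day × 30 days = 90 h
clothes iron: 1.6 kW × 90 h = 144 kWh
3D printer: Runtime = 2.5 h/day × 25 days = 62.5 h
3D printer: 0.25 kW × 62.5 h = 15.625 kWh
immersion water heater: Runtime = 2.5 h/day × 31 days = 77.5 h
immersion water heater: 2.14 kW × 77.5 h = 165.85 kWh
Total energy = 357.731 kWh
Cost = 357.731 × ₹9.9 = ₹3541.54

₹3541.54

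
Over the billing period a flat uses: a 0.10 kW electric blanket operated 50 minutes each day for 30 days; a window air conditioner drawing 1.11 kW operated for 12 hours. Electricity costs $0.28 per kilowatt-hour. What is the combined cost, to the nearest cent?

electric blanket: Runtime = 50 min × 30 = 1500 min = 25 h
electric blanket: 0.1 kW × 25 h = 2.5 kWh
window air conditioner: 1.11 kW × 12 h = 13.32 kWh
Total energy = 15.82 kWh
Cost = 15.82 × $0.28 = $4.43

$4.43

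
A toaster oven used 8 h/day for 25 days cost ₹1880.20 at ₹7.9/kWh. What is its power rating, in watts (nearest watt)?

Energy = ₹1880.20 ÷ ₹7.9/kWh = 238 kWh
Runtime = 8 h/day × 25 days = 200 h
Power = 238 kWh ÷ 200 h = 1.19 kW = 1190 W

1190 W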